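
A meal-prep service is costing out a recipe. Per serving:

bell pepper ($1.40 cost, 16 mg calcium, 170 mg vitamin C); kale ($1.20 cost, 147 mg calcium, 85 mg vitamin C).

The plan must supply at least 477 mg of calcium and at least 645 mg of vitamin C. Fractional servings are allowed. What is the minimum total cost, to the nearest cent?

$6.81

Compare the cost at each extreme point of the feasible region.
bell pepper only: max(477/16, 645/170) = 29.81 servings → $41.74.
kale only: max(477/147, 645/85) = 7.588 servings → $9.11.
bell pepper + kale with both tight: 2.297 servings and 2.995 servings → $6.81.
The minimum over all feasible corners is $6.81.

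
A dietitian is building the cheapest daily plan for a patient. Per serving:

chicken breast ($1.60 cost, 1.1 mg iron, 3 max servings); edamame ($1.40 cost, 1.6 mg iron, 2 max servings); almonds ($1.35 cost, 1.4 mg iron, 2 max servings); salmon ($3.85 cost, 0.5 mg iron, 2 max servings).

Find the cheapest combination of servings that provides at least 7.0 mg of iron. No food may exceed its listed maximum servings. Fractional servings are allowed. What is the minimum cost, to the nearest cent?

$6.95

Cost per mg of iron: edamame $0.8750, almonds $0.9643, chicken breast $1.4545, salmon $7.7000.
Take 2 servings of edamame: +3.2 mg iron for $2.80 (total $2.80, still need 3.8 mg).
Take 2 servings of almonds: +2.8 mg iron for $2.70 (total $5.50, still need 1.0 mg).
Take 0.9091 servings of chicken breast: +1.0 mg iron for $1.45 (total $6.95, still need 0.0 mg).
Greedy by cheapest-per-mg is optimal for a single linear constraint, so the minimum cost is $6.95.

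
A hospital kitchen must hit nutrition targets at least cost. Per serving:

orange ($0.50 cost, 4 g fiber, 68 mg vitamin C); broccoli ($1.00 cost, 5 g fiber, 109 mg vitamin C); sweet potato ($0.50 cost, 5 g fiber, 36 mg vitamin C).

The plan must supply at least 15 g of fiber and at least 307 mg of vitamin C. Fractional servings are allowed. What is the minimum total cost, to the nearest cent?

$2.26

This is a tiny linear program; its minimum lies at a vertex of the feasible set. List the vertices and price them.
orange only: max(15/4, 307/68) = 4.515 servings → $2.26.
broccoli only: max(15/5, 307/109) = 3 servings → $3.00.
sweet potato only: max(15/5, 307/36) = 8.528 servings → $4.26.
orange + broccoli with both tight: 1.042 servings and 2.167 servings → $2.69.
orange + sweet potato: the both-tight solution has a negative serving — not a feasible corner.
broccoli + sweet potato with both tight: 2.726 servings and 0.274 servings → $2.86.
Cheapest feasible corner: $2.26.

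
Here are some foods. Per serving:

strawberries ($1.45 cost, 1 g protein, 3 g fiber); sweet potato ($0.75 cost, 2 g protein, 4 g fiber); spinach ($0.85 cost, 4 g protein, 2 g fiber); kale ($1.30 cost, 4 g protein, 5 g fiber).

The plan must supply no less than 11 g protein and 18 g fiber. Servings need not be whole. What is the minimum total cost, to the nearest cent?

A basic optimal solution has at most two foods positive. Try each food alone and each pair with both targets met exactly.
strawberries only: max(11/1, 18/3) = 11 servings → $15.95.
sweet potato only: max(11/2, 18/4) = 5.5 servings → $4.12.
spinach only: max(11/4, 18/2) = 9 servings → $7.65.
kale only: max(11/4, 18/5) = 3.6 servings → $4.68.
strawberries + sweet potato with both targets exact would need a negative amount; discard.
strawberries + spinach with both tight: 5 servings and 1.5 servings → $8.53.
strawberries + kale with both tight: 2.429 servings and 2.143 servings → $6.31.
sweet potato + spinach with both tight: 4.167 servings and 0.6667 servings → $3.69.
sweet potato + kale with both tight: 2.833 servings and 1.333 servings → $3.86.
spinach + kale: intersection lies outside the first quadrant.
Cheapest feasible corner: $3.69.

$3.69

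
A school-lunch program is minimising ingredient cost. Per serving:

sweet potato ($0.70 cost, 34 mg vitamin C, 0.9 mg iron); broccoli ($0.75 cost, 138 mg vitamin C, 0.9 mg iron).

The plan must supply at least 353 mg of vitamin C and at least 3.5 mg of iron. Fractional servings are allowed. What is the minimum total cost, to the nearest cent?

With two linear requirements the optimum uses one or two foods; enumerate the corners.
sweet potato only: max(353/34, 3.5/0.9) = 10.38 servings → $7.27.
broccoli only: max(353/138, 3.5/0.9) = 3.889 servings → $2.92.
sweet potato + broccoli with both tight: 1.766 servings and 2.123 servings → $2.83.
So the least-cost plan costs $2.83.

$2.83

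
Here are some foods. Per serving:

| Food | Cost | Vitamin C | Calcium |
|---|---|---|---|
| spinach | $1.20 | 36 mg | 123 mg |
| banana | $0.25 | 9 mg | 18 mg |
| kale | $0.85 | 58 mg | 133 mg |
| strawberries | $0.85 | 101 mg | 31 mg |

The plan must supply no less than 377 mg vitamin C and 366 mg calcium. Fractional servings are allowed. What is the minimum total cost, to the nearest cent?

An LP optimum is at a vertex; with two nutrient constraints at most two foods are used. Check each candidate.
spinach only: max(377/36, 366/123) = 10.47 servings → $12.57.
banana only: max(377/9, 366/18) = 41.89 servings → $10.47.
kale only: max(377/58, 366/133) = 6.5 servings → $5.53.
strawberries only: max(377/101, 366/31) = 11.81 servings → $10.04.
spinach + banana: the both-tight solution has a negative serving — not a feasible corner.
spinach + kale with both targets exact would need a negative amount; discard.
spinach + strawberries with both tight: 2.236 servings and 2.936 servings → $5.18.
banana + kale: intersection lies outside the first quadrant.
banana + strawberries with both tight: 16.43 servings and 2.269 servings → $6.04.
kale + strawberries with both tight: 2.173 servings and 2.485 servings → $3.96.
So the least-cost plan costs $3.96.

$3.96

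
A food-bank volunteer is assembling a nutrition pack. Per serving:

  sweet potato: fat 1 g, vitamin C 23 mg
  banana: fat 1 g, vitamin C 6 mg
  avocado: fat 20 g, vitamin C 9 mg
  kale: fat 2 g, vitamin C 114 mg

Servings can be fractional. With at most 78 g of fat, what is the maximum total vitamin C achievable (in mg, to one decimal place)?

4446.0 mg

Vitamin C per g fat: kale 57, sweet potato 23, banana 6, avocado 0.45.
With no serving limits, spend the whole fat allowance on kale: 78 g / 2 g × 114 mg = 4446.0 mg.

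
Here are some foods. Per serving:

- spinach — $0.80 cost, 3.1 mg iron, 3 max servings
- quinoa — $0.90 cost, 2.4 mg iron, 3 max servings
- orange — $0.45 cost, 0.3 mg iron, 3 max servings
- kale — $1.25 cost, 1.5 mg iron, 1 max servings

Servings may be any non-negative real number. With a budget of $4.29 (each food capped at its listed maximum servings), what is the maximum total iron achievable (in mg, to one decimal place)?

14.3 mg

Iron per dollar: spinach 3.875, quinoa 2.667, kale 1.2, orange 0.6667.
Take 3 servings of spinach: spends $2.40, +9.3 mg iron (running total 9.3 mg).
Take 2.1 servings of quinoa: spends $1.89, +5.0 mg iron (running total 14.3 mg).
Greedy by best ratio exhausts the cost allowance optimally: 14.3 mg.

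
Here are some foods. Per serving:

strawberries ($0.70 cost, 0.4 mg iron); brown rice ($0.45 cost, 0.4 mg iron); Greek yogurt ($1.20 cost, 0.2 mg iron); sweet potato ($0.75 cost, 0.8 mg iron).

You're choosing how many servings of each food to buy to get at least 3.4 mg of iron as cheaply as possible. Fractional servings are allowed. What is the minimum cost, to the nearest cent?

Cost per mg of iron: sweet potato $0.9375, brown rice $1.1250, strawberries $1.7500, Greek yogurt $6.0000.
With no serving limits, use only sweet potato: 3.4 mg / 0.8 mg = 4.25 servings × $0.75 = $3.19.

$3.19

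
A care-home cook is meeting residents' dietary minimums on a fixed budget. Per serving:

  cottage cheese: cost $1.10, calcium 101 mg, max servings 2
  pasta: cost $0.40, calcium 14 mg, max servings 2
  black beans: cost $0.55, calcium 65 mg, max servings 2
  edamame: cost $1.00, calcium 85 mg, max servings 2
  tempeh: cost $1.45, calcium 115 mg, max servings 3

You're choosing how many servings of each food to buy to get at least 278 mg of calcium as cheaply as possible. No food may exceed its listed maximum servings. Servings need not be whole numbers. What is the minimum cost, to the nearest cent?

Cost per mg of calcium: black beans $0.0085, cottage cheese $0.0109, edamame $0.0118, tempeh $0.0126, pasta $0.0286.
Take 2 servings of black beans: +130.0 mg calcium for $1.10 (total $1.10, still need 148.0 mg).
Take 1.465 servings of cottage cheese: +148.0 mg calcium for $1.61 (total $2.71, still need 0.0 mg).
Greedy by cheapest-per-mg is optimal for a single linear constraint, so the minimum cost is $2.71.

$2.71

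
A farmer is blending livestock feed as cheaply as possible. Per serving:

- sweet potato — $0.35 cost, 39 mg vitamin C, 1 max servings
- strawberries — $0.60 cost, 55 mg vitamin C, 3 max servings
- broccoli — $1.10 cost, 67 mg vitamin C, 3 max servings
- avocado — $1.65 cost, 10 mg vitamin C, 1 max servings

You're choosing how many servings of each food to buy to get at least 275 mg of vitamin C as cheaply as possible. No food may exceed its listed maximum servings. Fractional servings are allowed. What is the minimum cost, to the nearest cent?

$3.32

Cost per mg of vitamin C: sweet potato $0.0090, strawberries $0.0109, broccoli $0.0164, avocado $0.1650.
Take 1 serving of sweet potato: +39.0 mg vitamin C for $0.35 (total $0.35, still need 236.0 mg).
Take 3 servings of strawberries: +165.0 mg vitamin C for $1.80 (total $2.15, still need 71.0 mg).
Take 1.06 servings of broccoli: +71.0 mg vitamin C for $1.17 (total $3.32, still need 0.0 mg).
Filling from the cheapest source first is optimal under one linear minimum: $3.32.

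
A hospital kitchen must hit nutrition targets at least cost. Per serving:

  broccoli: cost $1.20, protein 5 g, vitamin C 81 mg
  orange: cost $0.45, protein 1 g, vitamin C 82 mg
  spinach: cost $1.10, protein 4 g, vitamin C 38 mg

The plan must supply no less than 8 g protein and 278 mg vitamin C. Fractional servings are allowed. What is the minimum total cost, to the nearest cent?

A basic optimal solution has at most two foods positive. Try each food alone and each pair with both targets met exactly.
broccoli only: max(8/5, 278/81) = 3.432 servings → $4.12.
orange only: max(8/1, 278/82) = 8 servings → $3.60.
spinach only: max(8/4, 278/38) = 7.316 servings → $8.05.
broccoli + orange with both tight: 1.149 servings and 2.255 servings → $2.39.
broccoli + spinach: intersection lies outside the first quadrant.
orange + spinach with both tight: 2.786 servings and 1.303 servings → $2.69.
The minimum over all feasible corners is $2.39.

$2.39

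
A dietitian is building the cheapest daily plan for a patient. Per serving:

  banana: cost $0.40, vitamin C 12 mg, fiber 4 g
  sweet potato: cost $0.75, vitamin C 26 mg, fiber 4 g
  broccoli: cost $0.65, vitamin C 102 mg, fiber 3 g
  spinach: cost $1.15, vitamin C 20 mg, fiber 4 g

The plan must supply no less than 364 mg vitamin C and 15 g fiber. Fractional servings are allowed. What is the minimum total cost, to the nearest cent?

$2.70

banana only: max(364/12, 15/4) = 30.33 servings → $12.13.
sweet potato only: max(364/26, 15/4) = 14 servings → $10.50.
broccoli only: max(364/102, 15/3) = 5 servings → $3.25.
spinach only: max(364/20, 15/4) = 18.2 servings → $20.93.
banana + sweet potato: intersection lies outside the first quadrant.
banana + broccoli with both tight: 1.177 servings and 3.43 servings → $2.70.
banana + spinach with both targets exact would need a negative amount; discard.
sweet potato + broccoli with both tight: 1.327 servings and 3.23 servings → $3.10.
sweet potato + spinach with both targets exact would need a negative amount; discard.
broccoli + spinach with both tight: 3.322 servings and 1.259 servings → $3.61.
So the least-cost plan costs $2.70.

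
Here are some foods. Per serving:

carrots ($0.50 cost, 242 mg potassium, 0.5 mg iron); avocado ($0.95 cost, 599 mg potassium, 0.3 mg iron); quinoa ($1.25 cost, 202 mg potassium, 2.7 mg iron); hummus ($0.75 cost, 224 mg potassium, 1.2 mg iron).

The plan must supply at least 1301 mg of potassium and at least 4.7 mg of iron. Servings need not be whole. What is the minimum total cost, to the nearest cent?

$3.42

Check every corner: each single food scaled to meet both minima, and each pair solved so both constraints bind.
carrots only: max(1301/242, 4.7/0.5) = 9.4 servings → $4.70.
avocado only: max(1301/599, 4.7/0.3) = 15.67 servings → $14.88.
quinoa only: max(1301/202, 4.7/2.7) = 6.441 servings → $8.05.
hummus only: max(1301/224, 4.7/1.2) = 5.808 servings → $4.36.
carrots + avocado with both targets exact would need a negative amount; discard.
carrots + quinoa with both tight: 4.64 servings and 0.8814 servings → $3.42.
carrots + hummus with both tight: 2.85 servings and 2.729 servings → $3.47.
avocado + quinoa with both tight: 1.647 servings and 1.558 servings → $3.51.
avocado + hummus with both tight: 0.7802 servings and 3.722 servings → $3.53.
quinoa + hummus with both targets exact would need a negative amount; discard.
Cheapest feasible corner: $3.42.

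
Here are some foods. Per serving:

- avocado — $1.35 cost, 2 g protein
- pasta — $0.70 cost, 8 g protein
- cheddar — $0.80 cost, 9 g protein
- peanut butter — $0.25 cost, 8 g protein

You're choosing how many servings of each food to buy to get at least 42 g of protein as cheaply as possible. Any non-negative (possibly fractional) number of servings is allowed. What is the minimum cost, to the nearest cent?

Cost per g of protein: peanut butter $0.0312, pasta $0.0875, cheddar $0.0889, avocado $0.6750.
With no serving limits, use only peanut butter: 42 g / 8 g = 5.25 servings × $0.25 = $1.31.

$1.31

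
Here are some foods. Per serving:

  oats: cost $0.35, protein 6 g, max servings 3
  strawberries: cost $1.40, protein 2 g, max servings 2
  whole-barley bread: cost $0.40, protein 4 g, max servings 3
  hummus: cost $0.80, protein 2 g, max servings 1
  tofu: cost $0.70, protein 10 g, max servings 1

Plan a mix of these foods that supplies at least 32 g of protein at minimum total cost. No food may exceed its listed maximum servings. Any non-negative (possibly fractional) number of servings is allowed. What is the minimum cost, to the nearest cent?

Cost per g of protein: oats $0.0583, tofu $0.0700, whole-barley bread $0.1000, hummus $0.4000, strawberries $0.7000.
Take 3 servings of oats: +18.0 g protein for $1.05 (total $1.05, still need 14.0 g).
Take 1 serving of tofu: +10.0 g protein for $0.70 (total $1.75, still need 4.0 g).
Take 1 serving of whole-barley bread: +4.0 g protein for $0.40 (total $2.15, still need 0.0 g).
Greedy by cheapest-per-g is optimal for a single linear constraint, so the minimum cost is $2.15.

$2.15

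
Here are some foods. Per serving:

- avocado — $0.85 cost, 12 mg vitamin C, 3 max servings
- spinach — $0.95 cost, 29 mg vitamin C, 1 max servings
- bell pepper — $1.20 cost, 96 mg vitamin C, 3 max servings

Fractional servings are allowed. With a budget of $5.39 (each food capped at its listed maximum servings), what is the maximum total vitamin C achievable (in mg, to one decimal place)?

328.9 mg

Vitamin C per dollar: bell pepper 80, spinach 30.53, avocado 14.12.
Take 3 servings of bell pepper: spends $3.60, +288.0 mg vitamin C (running total 288.0 mg).
Take 1 serving of spinach: spends $0.95, +29.0 mg vitamin C (running total 317.0 mg).
Take 0.9882 servings of avocado: spends $0.84, +11.9 mg vitamin C (running total 328.9 mg).
Greedy by best ratio exhausts the cost allowance optimally: 328.9 mg.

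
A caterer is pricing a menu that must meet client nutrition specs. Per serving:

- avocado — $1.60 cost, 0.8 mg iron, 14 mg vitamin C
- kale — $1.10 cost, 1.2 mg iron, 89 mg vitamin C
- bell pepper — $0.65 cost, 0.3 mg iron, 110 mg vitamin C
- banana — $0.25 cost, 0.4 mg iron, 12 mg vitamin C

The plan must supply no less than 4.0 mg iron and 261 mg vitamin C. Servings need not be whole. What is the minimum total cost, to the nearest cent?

$3.15

avocado only: max(4.0/0.8, 261/14) = 18.64 servings → $29.83.
kale only: max(4.0/1.2, 261/89) = 3.333 servings → $3.67.
bell pepper only: max(4.0/0.3, 261/110) = 13.33 servings → $8.67.
banana only: max(4.0/0.4, 261/12) = 21.75 servings → $5.44.
avocado + kale with both tight: 0.7868 servings and 2.809 servings → $4.35.
avocado + bell pepper with both tight: 4.316 servings and 1.823 servings → $8.09.
avocado + banana: intersection lies outside the first quadrant.
kale + bell pepper with both targets exact would need a negative amount; discard.
kale + banana with both tight: 2.66 servings and 2.019 servings → $3.43.
bell pepper + banana with both tight: 1.396 servings and 8.953 servings → $3.15.
So the least-cost plan costs $3.15.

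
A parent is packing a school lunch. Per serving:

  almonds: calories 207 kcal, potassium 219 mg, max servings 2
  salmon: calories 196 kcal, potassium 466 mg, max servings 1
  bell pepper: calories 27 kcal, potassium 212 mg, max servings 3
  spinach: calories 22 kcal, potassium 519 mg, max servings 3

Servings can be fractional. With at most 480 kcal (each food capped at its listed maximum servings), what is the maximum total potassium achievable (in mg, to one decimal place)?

Potassium per kcal: spinach 23.59, bell pepper 7.852, salmon 2.378, almonds 1.058.
Take 3 servings of spinach: uses 66 kcal, +1557.0 mg potassium (running total 1557.0 mg).
Take 3 servings of bell pepper: uses 81 kcal, +636.0 mg potassium (running total 2193.0 mg).
Take 1 serving of salmon: uses 196 kcal, +466.0 mg potassium (running total 2659.0 mg).
Take 0.6618 servings of almonds: uses 137 kcal, +144.9 mg potassium (running total 2803.9 mg).
Filling greedily by potassium-per-kcal is optimal for one linear limit, giving 2803.9 mg.

2803.9 mg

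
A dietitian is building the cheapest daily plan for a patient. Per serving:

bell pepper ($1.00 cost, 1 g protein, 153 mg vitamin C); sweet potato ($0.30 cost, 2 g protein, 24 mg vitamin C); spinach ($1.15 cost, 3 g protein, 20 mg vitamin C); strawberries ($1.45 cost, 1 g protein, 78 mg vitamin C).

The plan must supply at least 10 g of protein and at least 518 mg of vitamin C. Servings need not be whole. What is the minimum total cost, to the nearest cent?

Check every corner: each single food scaled to meet both minima, and each pair solved so both constraints bind.
bell pepper only: max(10/1, 518/153) = 10 servings → $10.00.
sweet potato only: max(10/2, 518/24) = 21.58 servings → $6.47.
spinach only: max(10/3, 518/20) = 25.9 servings → $29.79.
strawberries only: max(10/1, 518/78) = 10 servings → $14.50.
bell pepper + sweet potato with both tight: 2.823 servings and 3.589 servings → $3.90.
bell pepper + spinach with both tight: 3.084 servings and 2.305 servings → $5.74.
bell pepper + strawberries: intersection lies outside the first quadrant.
sweet potato + spinach with both targets exact would need a negative amount; discard.
sweet potato + strawberries with both tight: 1.985 servings and 6.03 servings → $9.34.
spinach + strawberries with both tight: 1.224 servings and 6.327 servings → $10.58.
Cheapest feasible corner: $3.90.

$3.90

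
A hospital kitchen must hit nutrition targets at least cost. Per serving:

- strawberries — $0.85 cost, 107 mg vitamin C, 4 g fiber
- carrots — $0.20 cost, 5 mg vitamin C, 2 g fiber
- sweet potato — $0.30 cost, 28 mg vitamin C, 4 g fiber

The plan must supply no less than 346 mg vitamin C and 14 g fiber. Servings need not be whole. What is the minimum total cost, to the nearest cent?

Minimising a linear cost over {vitamin C ≥ 346, fiber ≥ 14, servings ≥ 0} — the optimum is at a vertex, using one or two foods.
strawberries only: max(346/107, 14/4) = 3.5 servings → $2.98.
carrots only: max(346/5, 14/2) = 69.2 servings → $13.84.
sweet potato only: max(346/28, 14/4) = 12.36 servings → $3.71.
strawberries + carrots with both tight: 3.206 servings and 0.5876 servings → $2.84.
strawberries + sweet potato with both tight: 3.139 servings and 0.3608 servings → $2.78.
carrots + sweet potato: intersection lies outside the first quadrant.
So the least-cost plan costs $2.78.

$2.78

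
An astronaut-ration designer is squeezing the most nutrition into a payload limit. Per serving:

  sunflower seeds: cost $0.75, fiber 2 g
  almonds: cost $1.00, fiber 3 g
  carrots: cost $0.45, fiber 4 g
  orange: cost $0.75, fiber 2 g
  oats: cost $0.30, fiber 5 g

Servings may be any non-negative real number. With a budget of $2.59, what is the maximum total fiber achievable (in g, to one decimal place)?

Fiber per dollar: oats 16.67, carrots 8.889, almonds 3, sunflower seeds 2.667, orange 2.667.
With no serving limits, spend the whole cost allowance on oats: $2.59 / $0.30 × 5 g = 43.2 g.

43.2 g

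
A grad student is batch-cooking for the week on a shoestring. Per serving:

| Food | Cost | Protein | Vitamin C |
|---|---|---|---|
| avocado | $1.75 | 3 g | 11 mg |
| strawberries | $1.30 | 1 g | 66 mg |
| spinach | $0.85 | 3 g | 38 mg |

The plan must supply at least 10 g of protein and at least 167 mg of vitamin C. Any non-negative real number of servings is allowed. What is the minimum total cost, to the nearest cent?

At the optimum either one food covers both requirements or two foods hit both targets exactly; no other combination can be cheaper.
avocado only: max(10/3, 167/11) = 15.18 servings → $26.57.
strawberries only: max(10/1, 167/66) = 10 servings → $13.00.
spinach only: max(10/3, 167/38) = 4.395 servings → $3.74.
avocado + strawberries with both tight: 2.636 servings and 2.091 servings → $7.33.
avocado + spinach: the both-tight solution has a negative serving — not a feasible corner.
strawberries + spinach with both tight: 0.7562 servings and 3.081 servings → $3.60.
The minimum over all feasible corners is $3.60.

$3.60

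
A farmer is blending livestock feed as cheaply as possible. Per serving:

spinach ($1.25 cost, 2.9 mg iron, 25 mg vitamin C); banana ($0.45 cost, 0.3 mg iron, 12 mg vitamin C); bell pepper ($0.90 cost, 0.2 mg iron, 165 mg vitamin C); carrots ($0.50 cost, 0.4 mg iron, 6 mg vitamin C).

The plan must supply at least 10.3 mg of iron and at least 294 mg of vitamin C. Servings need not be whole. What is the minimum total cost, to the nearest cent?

Compare the cost at each extreme point of the feasible region.
spinach only: max(10.3/2.9, 294/25) = 11.76 servings → $14.70.
banana only: max(10.3/0.3, 294/12) = 34.33 servings → $15.45.
bell pepper only: max(10.3/0.2, 294/165) = 51.5 servings → $46.35.
carrots only: max(10.3/0.4, 294/6) = 49 servings → $24.50.
spinach + banana with both tight: 1.297 servings and 21.8 servings → $11.43.
spinach + bell pepper with both tight: 3.465 servings and 1.257 servings → $5.46.
spinach + carrots: the both-tight solution has a negative serving — not a feasible corner.
banana + bell pepper with both targets exact would need a negative amount; discard.
banana + carrots with both tight: 18.6 servings and 11.8 servings → $14.27.
bell pepper + carrots with both tight: 0.8611 servings and 25.32 servings → $13.43.
So the least-cost plan costs $5.46.

$5.46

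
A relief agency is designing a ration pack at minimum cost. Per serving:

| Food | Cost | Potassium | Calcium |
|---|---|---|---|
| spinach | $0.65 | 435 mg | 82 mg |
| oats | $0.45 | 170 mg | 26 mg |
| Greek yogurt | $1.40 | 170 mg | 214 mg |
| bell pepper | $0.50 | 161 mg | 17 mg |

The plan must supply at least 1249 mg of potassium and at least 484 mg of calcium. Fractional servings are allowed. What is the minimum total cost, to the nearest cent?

$3.43

At the optimum either one food covers both requirements or two foods hit both targets exactly; no other combination can be cheaper.
spinach only: max(1249/435, 484/82) = 5.902 servings → $3.84.
oats only: max(1249/170, 484/26) = 18.62 servings → $8.38.
Greek yogurt only: max(1249/170, 484/214) = 7.347 servings → $10.29.
bell pepper only: max(1249/161, 484/17) = 28.47 servings → $14.24.
spinach + oats: intersection lies outside the first quadrant.
spinach + Greek yogurt with both tight: 2.337 servings and 1.366 servings → $3.43.
spinach + bell pepper: intersection lies outside the first quadrant.
oats + Greek yogurt with both tight: 5.789 servings and 1.558 servings → $4.79.
oats + bell pepper: the both-tight solution has a negative serving — not a feasible corner.
Greek yogurt + bell pepper with both tight: 1.796 servings and 5.861 servings → $5.45.
So the least-cost plan costs $3.43.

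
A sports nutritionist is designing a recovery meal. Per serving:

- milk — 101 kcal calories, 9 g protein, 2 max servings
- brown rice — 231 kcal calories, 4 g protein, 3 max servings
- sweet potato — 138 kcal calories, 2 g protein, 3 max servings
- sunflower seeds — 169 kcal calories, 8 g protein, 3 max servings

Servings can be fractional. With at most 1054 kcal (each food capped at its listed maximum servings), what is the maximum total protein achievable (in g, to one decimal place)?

48.0 g

Protein per kcal: milk 0.08911, sunflower seeds 0.04734, brown rice 0.01732, sweet potato 0.01449.
Take 2 servings of milk: uses 202 kcal, +18.0 g protein (running total 18.0 g).
Take 3 servings of sunflower seeds: uses 507 kcal, +24.0 g protein (running total 42.0 g).
Take 1.494 servings of brown rice: uses 345 kcal, +6.0 g protein (running total 48.0 g).
Greedy by best ratio exhausts the calories allowance optimally: 48.0 g.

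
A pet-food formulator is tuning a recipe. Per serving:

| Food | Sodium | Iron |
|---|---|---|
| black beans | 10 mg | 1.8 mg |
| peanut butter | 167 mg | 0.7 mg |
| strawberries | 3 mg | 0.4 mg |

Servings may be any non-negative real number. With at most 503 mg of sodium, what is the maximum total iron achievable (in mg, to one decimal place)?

Iron per mg sodium: black beans 0.18, strawberries 0.1333, peanut butter 0.004192.
With no serving limits, spend the whole sodium allowance on black beans: 503 mg / 10 mg × 1.8 mg = 90.5 mg.

90.5 mg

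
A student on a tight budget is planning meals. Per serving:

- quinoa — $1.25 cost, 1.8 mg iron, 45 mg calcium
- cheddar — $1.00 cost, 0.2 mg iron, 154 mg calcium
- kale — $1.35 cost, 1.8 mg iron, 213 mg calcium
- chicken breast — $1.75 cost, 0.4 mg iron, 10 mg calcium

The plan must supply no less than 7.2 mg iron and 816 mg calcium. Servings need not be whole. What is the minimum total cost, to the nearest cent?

$5.38

The cheapest plan sits at a corner of the feasible region — with two constraints it uses at most two foods.
quinoa only: max(7.2/1.8, 816/45) = 18.13 servings → $22.67.
cheddar only: max(7.2/0.2, 816/154) = 36 servings → $36.00.
kale only: max(7.2/1.8, 816/213) = 4 servings → $5.40.
chicken breast only: max(7.2/0.4, 816/10) = 81.6 servings → $142.80.
quinoa + cheddar with both tight: 3.526 servings and 4.268 servings → $8.68.
quinoa + kale with both tight: 0.2143 servings and 3.786 servings → $5.38.
quinoa + chicken breast (both tight): parallel constraints — no distinct corner.
cheddar + kale: the both-tight solution has a negative serving — not a feasible corner.
cheddar + chicken breast with both tight: 4.268 servings and 15.87 servings → $32.03.
kale + chicken breast with both tight: 3.786 servings and 0.9643 servings → $6.80.
So the least-cost plan costs $5.38.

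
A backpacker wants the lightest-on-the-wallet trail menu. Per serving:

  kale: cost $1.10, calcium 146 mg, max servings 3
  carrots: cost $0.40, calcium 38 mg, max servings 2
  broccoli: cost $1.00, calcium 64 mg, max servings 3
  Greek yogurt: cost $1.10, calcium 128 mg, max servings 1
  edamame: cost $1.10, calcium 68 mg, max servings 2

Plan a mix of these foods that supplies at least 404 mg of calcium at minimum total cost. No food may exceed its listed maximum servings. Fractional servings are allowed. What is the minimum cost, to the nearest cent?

Cost per mg of calcium: kale $0.0075, Greek yogurt $0.0086, carrots $0.0105, broccoli $0.0156, edamame $0.0162.
Take 2.767 servings of kale: +404.0 mg calcium for $3.04 (total $3.04, still need 0.0 mg).
Greedy by cheapest-per-mg is optimal for a single linear constraint, so the minimum cost is $3.04.

$3.04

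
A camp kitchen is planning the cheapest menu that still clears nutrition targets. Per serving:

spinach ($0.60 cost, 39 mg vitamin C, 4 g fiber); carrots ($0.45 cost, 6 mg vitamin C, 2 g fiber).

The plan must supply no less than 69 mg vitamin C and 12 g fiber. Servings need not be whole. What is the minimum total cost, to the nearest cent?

Two binding constraints pin down two serving amounts, so the optimal mix uses at most two foods. The candidates are each food alone (scaled to the tighter of vitamin C/fiber) and each pair with both constraints tight.
spinach only: max(69/39, 12/4) = 3 servings → $1.80.
carrots only: max(69/6, 12/2) = 11.5 servings → $5.17.
spinach + carrots with both tight: 1.222 servings and 3.556 servings → $2.33.
The minimum over all feasible corners is $1.80.

$1.80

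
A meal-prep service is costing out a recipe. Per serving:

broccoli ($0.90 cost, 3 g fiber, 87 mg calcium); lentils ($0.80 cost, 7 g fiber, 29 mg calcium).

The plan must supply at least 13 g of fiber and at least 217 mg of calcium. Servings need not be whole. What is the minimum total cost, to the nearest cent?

Minimising a linear cost over {fiber ≥ 13, calcium ≥ 217, servings ≥ 0} — the optimum is at a vertex, using one or two foods.
broccoli only: max(13/3, 217/87) = 4.333 servings → $3.90.
lentils only: max(13/7, 217/29) = 7.483 servings → $5.99.
broccoli + lentils with both tight: 2.188 servings and 0.9195 servings → $2.70.
The minimum over all feasible corners is $2.70.

$2.70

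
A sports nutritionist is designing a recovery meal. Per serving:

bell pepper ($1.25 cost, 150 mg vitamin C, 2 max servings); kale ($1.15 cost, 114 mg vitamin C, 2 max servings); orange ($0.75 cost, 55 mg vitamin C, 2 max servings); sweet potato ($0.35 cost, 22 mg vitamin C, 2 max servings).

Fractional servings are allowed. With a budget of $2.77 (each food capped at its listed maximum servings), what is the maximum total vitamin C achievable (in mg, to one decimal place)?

326.8 mg

Vitamin C per dollar: bell pepper 120, kale 99.13, orange 73.33, sweet potato 62.86.
Take 2 servings of bell pepper: spends $2.50, +300.0 mg vitamin C (running total 300.0 mg).
Take 0.2348 servings of kale: spends $0.27, +26.8 mg vitamin C (running total 326.8 mg).
Greedy by best ratio exhausts the cost allowance optimally: 326.8 mg.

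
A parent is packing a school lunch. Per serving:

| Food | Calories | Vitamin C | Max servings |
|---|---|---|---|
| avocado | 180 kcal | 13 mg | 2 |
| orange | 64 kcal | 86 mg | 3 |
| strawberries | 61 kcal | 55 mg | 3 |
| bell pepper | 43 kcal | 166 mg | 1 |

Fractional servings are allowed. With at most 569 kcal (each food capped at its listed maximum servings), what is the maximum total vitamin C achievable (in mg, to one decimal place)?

599.9 mg

Vitamin C per kcal: bell pepper 3.86, orange 1.344, strawberries 0.9016, avocado 0.07222.
Take 1 serving of bell pepper: uses 43 kcal, +166.0 mg vitamin C (running total 166.0 mg).
Take 3 servings of orange: uses 192 kcal, +258.0 mg vitamin C (running total 424.0 mg).
Take 3 servings of strawberries: uses 183 kcal, +165.0 mg vitamin C (running total 589.0 mg).
Take 0.8389 servings of avocado: uses 151 kcal, +10.9 mg vitamin C (running total 599.9 mg).
Filling greedily by vitamin C-per-kcal is optimal for one linear limit, giving 599.9 mg.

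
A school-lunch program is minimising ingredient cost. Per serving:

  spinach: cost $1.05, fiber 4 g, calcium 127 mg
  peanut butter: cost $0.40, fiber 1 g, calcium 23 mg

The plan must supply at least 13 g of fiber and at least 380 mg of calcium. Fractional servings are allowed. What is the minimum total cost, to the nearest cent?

$3.41

An LP optimum is at a vertex; with two nutrient constraints at most two foods are used. Check each candidate.
spinach only: max(13/4, 380/127) = 3.25 servings → $3.41.
peanut butter only: max(13/1, 380/23) = 16.52 servings → $6.61.
spinach + peanut butter with both tight: 2.314 servings and 3.743 servings → $3.93.
The minimum over all feasible corners is $3.41.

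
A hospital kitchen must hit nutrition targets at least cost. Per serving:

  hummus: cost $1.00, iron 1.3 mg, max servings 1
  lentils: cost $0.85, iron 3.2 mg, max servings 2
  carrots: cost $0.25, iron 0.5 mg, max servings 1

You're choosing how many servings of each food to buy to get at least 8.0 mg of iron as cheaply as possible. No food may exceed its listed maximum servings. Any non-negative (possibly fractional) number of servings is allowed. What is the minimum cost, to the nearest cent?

$2.80

Cost per mg of iron: lentils $0.2656, carrots $0.5000, hummus $0.7692.
Take 2 servings of lentils: +6.4 mg iron for $1.70 (total $1.70, still need 1.6 mg).
Take 1 serving of carrots: +0.5 mg iron for $0.25 (total $1.95, still need 1.1 mg).
Take 0.8462 servings of hummus: +1.1 mg iron for $0.85 (total $2.80, still need 0.0 mg).
Filling from the cheapest source first is optimal under one linear minimum: $2.80.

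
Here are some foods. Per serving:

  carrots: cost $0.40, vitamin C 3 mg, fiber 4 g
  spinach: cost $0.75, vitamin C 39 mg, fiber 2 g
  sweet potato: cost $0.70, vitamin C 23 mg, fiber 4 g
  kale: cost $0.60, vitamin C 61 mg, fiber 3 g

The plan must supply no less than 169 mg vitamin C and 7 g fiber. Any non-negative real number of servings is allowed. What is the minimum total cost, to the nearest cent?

Compare the cost at each extreme point of the feasible region.
carrots only: max(169/3, 7/4) = 56.33 servings → $22.53.
spinach only: max(169/39, 7/2) = 4.333 servings → $3.25.
sweet potato only: max(169/23, 7/4) = 7.348 servings → $5.14.
kale only: max(169/61, 7/3) = 2.77 servings → $1.66.
carrots + spinach with both targets exact would need a negative amount; discard.
carrots + sweet potato with both targets exact would need a negative amount; discard.
carrots + kale with both targets exact would need a negative amount; discard.
spinach + sweet potato: the both-tight solution has a negative serving — not a feasible corner.
spinach + kale: intersection lies outside the first quadrant.
sweet potato + kale with both targets exact would need a negative amount; discard.
So the least-cost plan costs $1.66.

$1.66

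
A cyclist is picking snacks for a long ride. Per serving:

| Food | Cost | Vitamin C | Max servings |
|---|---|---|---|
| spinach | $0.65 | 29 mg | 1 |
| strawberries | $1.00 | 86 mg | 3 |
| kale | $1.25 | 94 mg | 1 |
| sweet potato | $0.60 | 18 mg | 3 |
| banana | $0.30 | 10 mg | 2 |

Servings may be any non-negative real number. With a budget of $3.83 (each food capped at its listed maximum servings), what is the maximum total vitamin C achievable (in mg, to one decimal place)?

320.4 mg

Vitamin C per dollar: strawberries 86, kale 75.2, spinach 44.62, banana 33.33, sweet potato 30.
Take 3 servings of strawberries: spends $3.00, +258.0 mg vitamin C (running total 258.0 mg).
Take 0.664 servings of kale: spends $0.83, +62.4 mg vitamin C (running total 320.4 mg).
Greedy by best ratio exhausts the cost allowance optimally: 320.4 mg.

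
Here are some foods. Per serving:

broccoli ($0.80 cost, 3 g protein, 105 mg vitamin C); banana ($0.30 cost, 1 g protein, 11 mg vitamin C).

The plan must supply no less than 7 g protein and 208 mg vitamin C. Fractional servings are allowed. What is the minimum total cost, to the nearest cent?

$1.87

With two linear requirements the optimum uses one or two foods; enumerate the corners.
broccoli only: max(7/3, 208/105) = 2.333 servings → $1.87.
banana only: max(7/1, 208/11) = 18.91 servings → $5.67.
broccoli + banana with both tight: 1.819 servings and 1.542 servings → $1.92.
The minimum over all feasible corners is $1.87.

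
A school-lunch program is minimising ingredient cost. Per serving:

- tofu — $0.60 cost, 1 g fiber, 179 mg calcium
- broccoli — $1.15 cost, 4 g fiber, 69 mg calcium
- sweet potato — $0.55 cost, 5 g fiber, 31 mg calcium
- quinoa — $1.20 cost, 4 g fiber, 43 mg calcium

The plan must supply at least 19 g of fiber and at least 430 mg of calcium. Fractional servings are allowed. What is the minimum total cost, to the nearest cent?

$2.98

At the optimum either one food covers both requirements or two foods hit both targets exactly; no other combination can be cheaper.
tofu only: max(19/1, 430/179) = 19 servings → $11.40.
broccoli only: max(19/4, 430/69) = 6.232 servings → $7.17.
sweet potato only: max(19/5, 430/31) = 13.87 servings → $7.63.
quinoa only: max(19/4, 430/43) = 10 servings → $12.00.
tofu + broccoli with both tight: 0.6321 servings and 4.592 servings → $5.66.
tofu + sweet potato with both tight: 1.807 servings and 3.439 servings → $2.98.
tofu + quinoa with both tight: 1.342 servings and 4.415 servings → $6.10.
broccoli + sweet potato: intersection lies outside the first quadrant.
broccoli + quinoa with both targets exact would need a negative amount; discard.
sweet potato + quinoa: the both-tight solution has a negative serving — not a feasible corner.
So the least-cost plan costs $2.98.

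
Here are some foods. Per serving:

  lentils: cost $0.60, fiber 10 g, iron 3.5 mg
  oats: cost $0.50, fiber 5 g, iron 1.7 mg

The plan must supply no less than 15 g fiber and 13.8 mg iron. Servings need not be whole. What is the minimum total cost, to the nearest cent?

$2.37

An LP optimum is at a vertex; with two nutrient constraints at most two foods are used. Check each candidate.
lentils only: max(15/10, 13.8/3.5) = 3.943 servings → $2.37.
oats only: max(15/5, 13.8/1.7) = 8.118 servings → $4.06.
lentils + oats with both targets exact would need a negative amount; discard.
So the least-cost plan costs $2.37.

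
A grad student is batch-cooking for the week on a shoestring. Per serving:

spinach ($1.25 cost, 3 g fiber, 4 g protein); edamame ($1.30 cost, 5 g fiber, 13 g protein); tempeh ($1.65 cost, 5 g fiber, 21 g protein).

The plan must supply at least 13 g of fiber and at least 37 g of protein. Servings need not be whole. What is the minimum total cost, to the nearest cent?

At the optimum either one food covers both requirements or two foods hit both targets exactly; no other combination can be cheaper.
spinach only: max(13/3, 37/4) = 9.25 servings → $11.56.
edamame only: max(13/5, 37/13) = 2.846 servings → $3.70.
tempeh only: max(13/5, 37/21) = 2.6 servings → $4.29.
spinach + edamame: intersection lies outside the first quadrant.
spinach + tempeh with both tight: 2.047 servings and 1.372 servings → $4.82.
edamame + tempeh with both tight: 2.2 servings and 0.4 servings → $3.52.
Cheapest feasible corner: $3.52.

$3.52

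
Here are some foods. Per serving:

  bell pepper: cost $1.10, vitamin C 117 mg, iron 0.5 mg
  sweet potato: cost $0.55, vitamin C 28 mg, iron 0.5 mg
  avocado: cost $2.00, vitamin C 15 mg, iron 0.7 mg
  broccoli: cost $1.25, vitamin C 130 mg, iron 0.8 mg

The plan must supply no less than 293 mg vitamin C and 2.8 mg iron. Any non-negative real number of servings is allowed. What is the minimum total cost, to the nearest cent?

bell pepper only: max(293/117, 2.8/0.5) = 5.6 servings → $6.16.
sweet potato only: max(293/28, 2.8/0.5) = 10.46 servings → $5.76.
avocado only: max(293/15, 2.8/0.7) = 19.53 servings → $39.07.
broccoli only: max(293/130, 2.8/0.8) = 3.5 servings → $4.38.
bell pepper + sweet potato with both tight: 1.53 servings and 4.07 servings → $3.92.
bell pepper + avocado with both tight: 2.192 servings and 2.434 servings → $7.28.
bell pepper + broccoli: intersection lies outside the first quadrant.
sweet potato + avocado: the both-tight solution has a negative serving — not a feasible corner.
sweet potato + broccoli with both tight: 3.042 servings and 1.599 servings → $3.67.
avocado + broccoli with both tight: 1.641 servings and 2.065 servings → $5.86.
Cheapest feasible corner: $3.67.

$3.67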